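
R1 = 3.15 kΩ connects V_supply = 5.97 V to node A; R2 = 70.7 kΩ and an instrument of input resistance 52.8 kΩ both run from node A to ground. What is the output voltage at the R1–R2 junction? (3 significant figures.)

R2 ‖ R_L = (70.7 × 52.8)/(70.7 + 52.8) = 30.23 kΩ.
Then V_out = V_supply · R2'/(R1 + R2') = 5.97 × 30.23/33.38 = 5.407 V.

V_out ≈ 5.41 V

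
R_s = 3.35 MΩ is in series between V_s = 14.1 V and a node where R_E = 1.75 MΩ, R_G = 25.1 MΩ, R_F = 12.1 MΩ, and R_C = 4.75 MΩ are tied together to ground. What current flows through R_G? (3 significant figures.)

Combine the parallel branches: R_p = (1/1.75 + 1/25.1 + 1/12.1 + 1/4.75)⁻¹ = 1.106 MΩ.
V_A = 14.1 × 1.106/4.456 = 3.499 V.
Branch current I = V_A/R_G = 3.499/25.1 = 0.1394 µA.
(Equivalently: I_total = 3.165 µA, then current-divider fraction G_k/ΣG = 0.04405.)

I ≈ 0.139 µA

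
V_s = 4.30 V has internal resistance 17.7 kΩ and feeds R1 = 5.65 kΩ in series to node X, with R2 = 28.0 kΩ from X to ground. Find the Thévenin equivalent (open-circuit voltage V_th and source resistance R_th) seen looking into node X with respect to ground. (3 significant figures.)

V_th ≈ 2.34 V, R_th ≈ 12.7 kΩ

R1' = 17.7 + 5.65 = 23.35 kΩ (source resistance + R1).
With X open, the divider is unloaded: V_th = 4.30 × 28.0/51.35 = 2.345 V.
Looking into X with the source shorted: R_th = R1'·R2/(R1'+R2) = 23.35 × 28.0/51.35 = 12.73 kΩ.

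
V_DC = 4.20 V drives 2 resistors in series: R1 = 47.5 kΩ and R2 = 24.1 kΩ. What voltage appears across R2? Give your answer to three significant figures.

V ≈ 1.41 V

Series total: ΣR = 47.5 + 24.1 = 71.60 kΩ.
V = V_DC · R/ΣR = 4.20 × 0.3366 = 1.414 V.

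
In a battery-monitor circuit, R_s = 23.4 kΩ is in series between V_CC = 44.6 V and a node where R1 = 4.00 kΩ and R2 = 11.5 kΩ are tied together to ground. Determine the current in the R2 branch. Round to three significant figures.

Combine the parallel branches: R_p = (1/4.00 + 1/11.5)⁻¹ = 2.968 kΩ.
V_A = 44.6 × 2.968/26.37 = 5.020 V.
Branch current I = V_A/R2 = 5.020/11.5 = 0.4365 mA.

I ≈ 0.437 mA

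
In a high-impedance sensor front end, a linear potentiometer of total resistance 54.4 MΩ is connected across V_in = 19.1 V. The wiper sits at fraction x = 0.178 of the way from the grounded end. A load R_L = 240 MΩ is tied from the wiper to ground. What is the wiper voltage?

V_out ≈ 3.29 V

The pot divides into 44.72 MΩ above the wiper and 9.683 MΩ below.
(x·R_p) ‖ R_L = 9.308 MΩ.
Then V_out = V_in · 9.308/(44.72 + 9.308) = 3.291 V.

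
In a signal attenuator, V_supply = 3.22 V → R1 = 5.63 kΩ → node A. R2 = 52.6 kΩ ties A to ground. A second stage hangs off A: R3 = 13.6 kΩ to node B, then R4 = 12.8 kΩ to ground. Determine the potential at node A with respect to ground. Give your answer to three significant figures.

V_A ≈ 2.44 V

The second stage (R3 + R4 = 26.40 kΩ) loads node A in parallel with R2.
Effective lower resistance at A: R2 ‖ 26.40 = 17.58 kΩ.
V_A = 3.22 × 17.58/(5.63 + 17.58) = 2.439 V.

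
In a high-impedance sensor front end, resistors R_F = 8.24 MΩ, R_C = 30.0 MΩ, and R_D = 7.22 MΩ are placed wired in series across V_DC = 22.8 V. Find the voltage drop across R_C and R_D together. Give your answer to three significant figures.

ΣR = 8.24 + 30.0 + 7.22 = 45.46 MΩ.
R_{R_C..R_D} = 30.0 + 7.22 = 37.22 MΩ.
Voltage divider: V = V_DC · (37.22 / 45.46) = 22.8 × 0.8187 = 18.67 V.

V ≈ 18.7 V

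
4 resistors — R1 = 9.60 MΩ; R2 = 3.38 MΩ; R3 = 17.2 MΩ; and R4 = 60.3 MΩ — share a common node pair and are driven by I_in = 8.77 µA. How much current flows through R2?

I ≈ 5.47 µA

Total conductance ΣG = 1/9.60 + 1/3.38 + 1/17.2 + 1/60.3 = 0.4747 (units of 1/MΩ).
Current divider: I(R2) = I_in · G_k/ΣG = 8.77 × (0.2959/0.4747) = 8.77 × 0.6232 = 5.465 µA.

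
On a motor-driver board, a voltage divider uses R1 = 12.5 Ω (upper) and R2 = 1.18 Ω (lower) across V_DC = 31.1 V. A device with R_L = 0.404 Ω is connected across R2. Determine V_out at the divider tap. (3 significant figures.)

V_out ≈ 0.731 V

The load sits in parallel with R2, giving an effective lower resistance R2' = R2·R_L/(R2+R_L) = 0.3010 Ω.
Now apply the divider: V_out = 31.1 × 0.02351 = 0.7312 V.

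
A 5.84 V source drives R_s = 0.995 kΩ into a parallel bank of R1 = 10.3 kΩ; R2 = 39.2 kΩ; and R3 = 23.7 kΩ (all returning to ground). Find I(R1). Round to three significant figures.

I ≈ 0.487 mA

Equivalent of the parallel group: R_p = 6.068 kΩ.
V_A by voltage divider: V_A = 5.84 × 6.068/(0.995 + 6.068) = 5.017 V.
Branch current I = V_A/R1 = 5.017/10.3 = 0.4871 mA.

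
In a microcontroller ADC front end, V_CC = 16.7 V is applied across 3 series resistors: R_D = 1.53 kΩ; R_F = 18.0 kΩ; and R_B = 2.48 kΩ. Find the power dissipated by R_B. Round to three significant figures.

P ≈ 1.43 mW

The common current is I = 16.7/22.01 = 0.7587 mA.
P = I²R = 0.5757 × 2.48 = 1.428 mW.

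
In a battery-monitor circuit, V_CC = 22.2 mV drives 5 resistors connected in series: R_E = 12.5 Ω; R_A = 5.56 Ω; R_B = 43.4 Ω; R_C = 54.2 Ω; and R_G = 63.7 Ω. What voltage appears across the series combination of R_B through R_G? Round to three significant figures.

V ≈ 20.0 mV

Total series resistance ΣR = 12.5 + 5.56 + 43.4 + 54.2 + 63.7 = 179.4 Ω.
R_{R_B..R_G} = 43.4 + 54.2 + 63.7 = 161.3 Ω.
By the voltage-divider rule, V = 22.2 × 161.3/179.4 = 19.96 mV.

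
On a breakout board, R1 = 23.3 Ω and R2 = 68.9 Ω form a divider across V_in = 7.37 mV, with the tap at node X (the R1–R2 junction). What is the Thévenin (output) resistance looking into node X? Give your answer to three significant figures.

With V_in suppressed (replaced by a short), R_th = R1 ‖ R2 = (23.30 × 68.9)/(23.30 + 68.9) = 17.41 Ω.

R_th ≈ 17.4 Ω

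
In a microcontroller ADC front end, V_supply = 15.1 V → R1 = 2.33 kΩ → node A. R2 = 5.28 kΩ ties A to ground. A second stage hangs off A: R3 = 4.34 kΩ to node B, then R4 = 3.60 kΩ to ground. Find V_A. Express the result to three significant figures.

V_A ≈ 8.70 V

Looking into the second stage from A: R3 + R4 = 7.940 kΩ appears in parallel with R2.
Effective lower resistance at A: R2 ‖ 7.940 = 3.171 kΩ.
First divider: V_A = V_supply · 3.171/(2.33 + 3.171) = 8.704 V.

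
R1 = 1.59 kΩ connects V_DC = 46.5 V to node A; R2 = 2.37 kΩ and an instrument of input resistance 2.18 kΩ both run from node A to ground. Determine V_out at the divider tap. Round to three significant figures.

R2 ‖ R_L = (2.37 × 2.18)/(2.37 + 2.18) = 1.136 kΩ.
Now apply the divider: V_out = 46.5 × 0.4166 = 19.37 V.
(Unloaded it would be 27.8 V; the load pulls it down.)

V_out ≈ 19.4 V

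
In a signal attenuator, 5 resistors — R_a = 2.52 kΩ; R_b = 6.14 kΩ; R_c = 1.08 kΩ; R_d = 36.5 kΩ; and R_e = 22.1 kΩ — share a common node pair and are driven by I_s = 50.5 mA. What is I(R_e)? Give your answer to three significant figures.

Conductances: ΣG = 1/2.52 + 1/6.14 + 1/1.08 + 1/36.5 + 1/22.1 = 1.558 (1/kΩ).
By the current-divider rule, I = I_s · G_k/ΣG = 50.5 × 0.02904 = 1.466 mA.

I ≈ 1.47 mA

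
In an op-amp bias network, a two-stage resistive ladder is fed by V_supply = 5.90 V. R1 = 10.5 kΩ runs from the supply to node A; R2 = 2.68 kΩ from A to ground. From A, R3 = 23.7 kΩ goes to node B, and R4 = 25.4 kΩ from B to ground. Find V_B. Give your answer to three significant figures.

Node A sees R2 in parallel with the series input of stage 2, R3 + R4 = 49.10 kΩ.
Effective lower resistance at A: R2 ‖ 49.10 = 2.541 kΩ.
V_A = 5.90 × 2.541/(10.5 + 2.541) = 1.150 V.
Stage 2 is unloaded, so V_B = V_A · R4/(R3+R4) = 1.150 × 25.4/49.10 = 0.5948 V.

V_B ≈ 0.595 V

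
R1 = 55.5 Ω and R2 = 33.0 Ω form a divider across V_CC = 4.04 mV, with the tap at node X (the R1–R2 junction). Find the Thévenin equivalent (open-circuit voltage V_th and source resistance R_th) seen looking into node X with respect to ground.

V_th ≈ 1.51 mV, R_th ≈ 20.7 Ω

With X open, the divider is unloaded: V_th = 4.04 × 33.0/88.50 = 1.506 mV.
Zeroing V_CC shorts the top of R1 to ground, so R_th = R1 ‖ R2 = 20.69 Ω.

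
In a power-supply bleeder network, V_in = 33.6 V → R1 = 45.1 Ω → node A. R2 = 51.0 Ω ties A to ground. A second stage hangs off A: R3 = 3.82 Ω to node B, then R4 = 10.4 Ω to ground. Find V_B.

V_B ≈ 4.86 V

Looking into the second stage from A: R3 + R4 = 14.22 Ω appears in parallel with R2.
Effective lower resistance at A: R2 ‖ 14.22 = 11.12 Ω.
First divider: V_A = V_in · 11.12/(45.1 + 11.12) = 6.646 V.
Stage 2 is unloaded, so V_B = V_A · R4/(R3+R4) = 6.646 × 10.4/14.22 = 4.860 V.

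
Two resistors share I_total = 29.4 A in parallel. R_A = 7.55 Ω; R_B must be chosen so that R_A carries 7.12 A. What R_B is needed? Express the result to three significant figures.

R_B ≈ 2.41 Ω

In a two-way split, I_A/I_total = R_B/(R_A + R_B).
With f = 0.2422, R_B = R_A · f/(1−f) = 7.55 × 0.3196 = 2.413 Ω.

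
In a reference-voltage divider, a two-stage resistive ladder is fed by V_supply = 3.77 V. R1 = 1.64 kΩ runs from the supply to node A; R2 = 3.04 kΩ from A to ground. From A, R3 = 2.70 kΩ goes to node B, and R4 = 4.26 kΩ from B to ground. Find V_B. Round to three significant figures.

Node A sees R2 in parallel with the series input of stage 2, R3 + R4 = 6.960 kΩ.
Effective lower resistance at A: R2 ‖ 6.960 = 2.116 kΩ.
V_A = 3.77 × 2.116/(1.64 + 2.116) = 2.124 V.
Then the unloaded second divider: V_B = V_A × R4/(R3+R4) = 2.124 × 0.6121 = 1.300 V.

V_B ≈ 1.30 V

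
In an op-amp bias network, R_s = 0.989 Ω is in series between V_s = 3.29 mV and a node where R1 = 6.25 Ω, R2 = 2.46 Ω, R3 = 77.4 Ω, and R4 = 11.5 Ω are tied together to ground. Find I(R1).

I ≈ 0.317 mA

Combine the parallel branches: R_p = (1/6.25 + 1/2.46 + 1/77.4 + 1/11.5)⁻¹ = 1.501 Ω.
Node voltage V_A = V_s · R_p/(R_s + R_p) = 3.29 × 0.6028 = 1.983 mV.
Branch current I = V_A/R1 = 1.983/6.25 = 0.3173 mA.
(Equivalently: I_total = 1.321 mA, then current-divider fraction G_k/ΣG = 0.2401.)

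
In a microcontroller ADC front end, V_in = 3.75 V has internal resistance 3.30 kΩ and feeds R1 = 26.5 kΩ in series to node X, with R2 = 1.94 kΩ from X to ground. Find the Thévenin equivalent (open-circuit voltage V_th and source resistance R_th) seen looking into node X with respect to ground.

V_th ≈ 0.229 V, R_th ≈ 1.82 kΩ

R1' = 3.30 + 26.5 = 29.80 kΩ (source resistance + R1).
V_th is the unloaded tap voltage: V_in · R2/(R1'+R2) = 3.75 × 0.06112 = 0.2292 V.
Looking into X with the source shorted: R_th = R1'·R2/(R1'+R2) = 29.80 × 1.94/31.74 = 1.821 kΩ.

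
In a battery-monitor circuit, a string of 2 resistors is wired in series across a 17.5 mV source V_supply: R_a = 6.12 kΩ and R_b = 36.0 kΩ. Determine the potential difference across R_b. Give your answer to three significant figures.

Total series resistance ΣR = 6.12 + 36.0 = 42.12 kΩ.
By the voltage-divider rule, V = 17.5 × 36.00/42.12 = 14.96 mV.

V ≈ 15.0 mV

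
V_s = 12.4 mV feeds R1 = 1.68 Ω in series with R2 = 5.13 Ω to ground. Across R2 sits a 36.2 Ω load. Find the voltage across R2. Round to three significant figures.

V_out ≈ 9.03 mV

R2 ‖ R_L = (5.13 × 36.2)/(5.13 + 36.2) = 4.493 Ω.
Now apply the divider: V_out = 12.4 × 0.7279 = 9.025 mV.
(Unloaded it would be 9.34 mV; the load pulls it down.)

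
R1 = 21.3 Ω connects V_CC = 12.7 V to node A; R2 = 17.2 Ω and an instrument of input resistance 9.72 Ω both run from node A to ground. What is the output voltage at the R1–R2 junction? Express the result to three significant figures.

V_out ≈ 2.87 V

The load sits in parallel with R2, giving an effective lower resistance R2' = R2·R_L/(R2+R_L) = 6.210 Ω.
Voltage divider with the loaded lower leg: V_out = 12.7 × 6.210/(21.3 + 6.210) = 12.7 × 0.2257 = 2.867 V.
(Unloaded it would be 5.67 V; the load pulls it down.)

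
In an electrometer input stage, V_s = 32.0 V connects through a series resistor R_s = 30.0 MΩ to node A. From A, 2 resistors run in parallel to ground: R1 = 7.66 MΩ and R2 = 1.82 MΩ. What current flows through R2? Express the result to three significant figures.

I ≈ 0.822 µA

Equivalent of the parallel group: R_p = 1.471 MΩ.
V_A by voltage divider: V_A = 32.0 × 1.471/(30.0 + 1.471) = 1.495 V.
Branch current I = V_A/R2 = 1.495/1.82 = 0.8216 µA.
(Check via current divider: I_total = 1.017 µA; share G_k/ΣG = 0.8080 → same result.)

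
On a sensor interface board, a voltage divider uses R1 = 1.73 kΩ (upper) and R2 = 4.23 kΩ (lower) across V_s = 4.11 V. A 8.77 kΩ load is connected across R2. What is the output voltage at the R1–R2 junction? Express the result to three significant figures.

V_out ≈ 2.56 V

First combine the lower leg with the load: R2 ‖ R_L = 2.854 kΩ.
Now apply the divider: V_out = 4.11 × 0.6226 = 2.559 V.
(Unloaded it would be 2.92 V; the load pulls it down.)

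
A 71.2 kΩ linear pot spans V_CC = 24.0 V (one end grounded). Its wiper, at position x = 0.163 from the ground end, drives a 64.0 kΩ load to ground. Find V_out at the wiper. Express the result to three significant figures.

The pot divides into 59.59 kΩ above the wiper and 11.61 kΩ below.
R_L loads the lower segment: effective lower R = 9.824 kΩ.
V_out = 24.0 × 9.824/(59.59 + 9.824) = 3.396 V.

V_out ≈ 3.40 V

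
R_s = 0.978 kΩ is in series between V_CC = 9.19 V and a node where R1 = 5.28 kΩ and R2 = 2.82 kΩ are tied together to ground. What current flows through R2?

I ≈ 2.13 mA

Parallel bank: R_p = 1/(1/5.28 + 1/2.82) = 1.838 kΩ.
V_A by voltage divider: V_A = 9.19 × 1.838/(0.978 + 1.838) = 5.999 V.
Branch current I = V_A/R2 = 5.999/2.82 = 2.127 mA.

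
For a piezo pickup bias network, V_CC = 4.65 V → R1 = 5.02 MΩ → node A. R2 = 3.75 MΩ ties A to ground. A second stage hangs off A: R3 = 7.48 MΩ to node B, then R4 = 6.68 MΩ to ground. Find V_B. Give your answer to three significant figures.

The second stage (R3 + R4 = 14.16 MΩ) loads node A in parallel with R2.
Effective lower resistance at A: R2 ‖ 14.16 = 2.965 MΩ.
V_A = 4.65 × 2.965/(5.02 + 2.965) = 1.727 V.
Then the unloaded second divider: V_B = V_A × R4/(R3+R4) = 1.727 × 0.4718 = 0.8145 V.

V_B ≈ 0.815 V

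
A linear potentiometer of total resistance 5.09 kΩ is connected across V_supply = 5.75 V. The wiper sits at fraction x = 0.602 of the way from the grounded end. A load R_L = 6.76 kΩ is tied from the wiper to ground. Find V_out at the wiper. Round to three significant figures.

V_out ≈ 2.93 V

The pot divides into 2.026 kΩ above the wiper and 3.064 kΩ below.
R_L loads the lower segment: effective lower R = 2.108 kΩ.
V_out = 5.75 × 2.108/(2.026 + 2.108) = 2.932 V.
(Unloaded: V_out = x·V_supply = 3.46 V.)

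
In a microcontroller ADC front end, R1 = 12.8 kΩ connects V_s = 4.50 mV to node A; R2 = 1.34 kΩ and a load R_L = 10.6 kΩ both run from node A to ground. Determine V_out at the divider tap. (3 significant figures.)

V_out ≈ 0.383 mV

R2 ‖ R_L = (1.34 × 10.6)/(1.34 + 10.6) = 1.190 kΩ.
Voltage divider with the loaded lower leg: V_out = 4.50 × 1.190/(12.8 + 1.190) = 4.50 × 0.08504 = 0.3827 mV.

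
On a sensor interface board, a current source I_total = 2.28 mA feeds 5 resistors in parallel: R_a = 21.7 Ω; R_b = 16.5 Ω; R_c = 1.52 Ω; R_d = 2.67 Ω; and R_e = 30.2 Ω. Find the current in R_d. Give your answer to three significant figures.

Total conductance ΣG = 1/21.7 + 1/16.5 + 1/1.52 + 1/2.67 + 1/30.2 = 1.172 (units of 1/Ω).
Current divider: I(R_d) = I_total · G_k/ΣG = 2.28 × (0.3745/1.172) = 2.28 × 0.3195 = 0.7285 mA.

I ≈ 0.728 mA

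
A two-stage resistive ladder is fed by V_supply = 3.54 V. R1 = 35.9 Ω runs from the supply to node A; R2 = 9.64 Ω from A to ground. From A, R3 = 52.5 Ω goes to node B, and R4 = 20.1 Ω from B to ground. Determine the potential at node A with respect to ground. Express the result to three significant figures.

The second stage (R3 + R4 = 72.60 Ω) loads node A in parallel with R2.
Effective lower resistance at A: R2 ‖ 72.60 = 8.510 Ω.
So V_A = 3.54 × 0.1916 = 0.6783 V.

V_A ≈ 0.678 V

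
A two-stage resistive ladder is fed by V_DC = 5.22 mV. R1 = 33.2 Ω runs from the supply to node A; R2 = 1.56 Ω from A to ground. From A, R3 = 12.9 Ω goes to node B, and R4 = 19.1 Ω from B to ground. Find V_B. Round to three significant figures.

Node A sees R2 in parallel with the series input of stage 2, R3 + R4 = 32.00 Ω.
Effective lower resistance at A: R2 ‖ 32.00 = 1.487 Ω.
V_A = 5.22 × 1.487/(33.2 + 1.487) = 0.2238 mV.
Stage 2 is unloaded, so V_B = V_A · R4/(R3+R4) = 0.2238 × 19.1/32.00 = 0.1336 mV.

V_B ≈ 0.134 mV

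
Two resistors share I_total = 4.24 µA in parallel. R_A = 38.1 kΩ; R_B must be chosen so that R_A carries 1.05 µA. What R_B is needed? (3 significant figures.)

R_B ≈ 12.5 kΩ

Two-branch current divider: I_A = I_total · R_B/(R_A + R_B).
With f = 0.2476, R_B = R_A · f/(1−f) = 38.1 × 0.3292 = 12.54 kΩ.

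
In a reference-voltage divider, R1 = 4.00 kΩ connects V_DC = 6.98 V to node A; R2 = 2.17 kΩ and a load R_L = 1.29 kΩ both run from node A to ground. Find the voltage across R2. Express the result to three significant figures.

R2 ‖ R_L = (2.17 × 1.29)/(2.17 + 1.29) = 0.8090 kΩ.
Now apply the divider: V_out = 6.98 × 0.1682 = 1.174 V.

V_out ≈ 1.17 V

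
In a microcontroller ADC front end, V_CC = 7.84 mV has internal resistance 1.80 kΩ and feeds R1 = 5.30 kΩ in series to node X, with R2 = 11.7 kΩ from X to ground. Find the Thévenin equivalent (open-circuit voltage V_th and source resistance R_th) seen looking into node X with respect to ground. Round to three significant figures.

R1' = 1.80 + 5.30 = 7.100 kΩ (source resistance + R1).
Open-circuit (no load on X): V_th = V_CC · R2/(R1' + R2) = 7.84 × 11.7/(7.100 + 11.7) = 4.879 mV.
Looking into X with the source shorted: R_th = R1'·R2/(R1'+R2) = 7.100 × 11.7/18.80 = 4.419 kΩ.

V_th ≈ 4.88 mV, R_th ≈ 4.42 kΩ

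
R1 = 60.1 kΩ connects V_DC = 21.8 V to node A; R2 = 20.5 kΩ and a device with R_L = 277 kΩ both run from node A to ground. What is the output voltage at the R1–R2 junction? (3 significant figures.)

V_out ≈ 5.25 V

The load sits in parallel with R2, giving an effective lower resistance R2' = R2·R_L/(R2+R_L) = 19.09 kΩ.
Then V_out = V_DC · R2'/(R1 + R2') = 21.8 × 19.09/79.19 = 5.255 V.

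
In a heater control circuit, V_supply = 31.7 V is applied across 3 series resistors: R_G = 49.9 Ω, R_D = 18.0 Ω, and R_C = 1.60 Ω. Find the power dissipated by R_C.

P ≈ 0.333 W

Series current I = V_supply/ΣR = 31.7/69.50 = 0.4561 A.
V(R_C) = I·R = 0.7298 V; P = V·I = 0.7298 × 0.4561 = 0.3329 W.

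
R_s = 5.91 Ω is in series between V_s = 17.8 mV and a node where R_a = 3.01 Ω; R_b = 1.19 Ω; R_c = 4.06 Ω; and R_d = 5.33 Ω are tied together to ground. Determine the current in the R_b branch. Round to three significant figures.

Parallel bank: R_p = 1/(1/3.01 + 1/1.19 + 1/4.06 + 1/5.33) = 0.6225 Ω.
V_A by voltage divider: V_A = 17.8 × 0.6225/(5.91 + 0.6225) = 1.696 mV.
Branch current I = V_A/R_b = 1.696/1.19 = 1.425 mA.

I ≈ 1.43 mA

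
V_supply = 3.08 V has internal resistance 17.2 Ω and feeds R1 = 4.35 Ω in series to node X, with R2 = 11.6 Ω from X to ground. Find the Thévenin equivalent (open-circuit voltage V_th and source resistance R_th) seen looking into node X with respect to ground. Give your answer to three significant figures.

R1' = 17.2 + 4.35 = 21.55 Ω (source resistance + R1).
With X open, the divider is unloaded: V_th = 3.08 × 11.6/33.15 = 1.078 V.
Zeroing V_supply shorts the top of R1' to ground, so R_th = R1' ‖ R2 = 7.541 Ω.

V_th ≈ 1.08 V, R_th ≈ 7.54 Ω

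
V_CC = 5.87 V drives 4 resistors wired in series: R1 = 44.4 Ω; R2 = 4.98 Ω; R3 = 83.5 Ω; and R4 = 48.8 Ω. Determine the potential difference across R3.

V ≈ 2.70 V

Series total: ΣR = 44.4 + 4.98 + 83.5 + 48.8 = 181.7 Ω.
Voltage divider: V = V_CC · (83.50 / 181.7) = 5.87 × 0.4596 = 2.698 V.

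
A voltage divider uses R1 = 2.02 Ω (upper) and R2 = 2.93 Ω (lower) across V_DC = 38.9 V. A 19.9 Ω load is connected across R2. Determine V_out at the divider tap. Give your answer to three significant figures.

V_out ≈ 21.7 V

The load sits in parallel with R2, giving an effective lower resistance R2' = R2·R_L/(R2+R_L) = 2.554 Ω.
Now apply the divider: V_out = 38.9 × 0.5584 = 21.72 V.
(Unloaded it would be 23.0 V; the load pulls it down.)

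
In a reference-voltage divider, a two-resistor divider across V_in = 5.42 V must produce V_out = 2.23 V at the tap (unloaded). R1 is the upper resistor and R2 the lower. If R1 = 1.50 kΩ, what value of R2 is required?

R2 ≈ 1.05 kΩ

V_out/V_in = R2/(R1+R2) = 0.4114.
R2 = R1 · 0.4114/(1 − 0.4114) = 1.049 kΩ.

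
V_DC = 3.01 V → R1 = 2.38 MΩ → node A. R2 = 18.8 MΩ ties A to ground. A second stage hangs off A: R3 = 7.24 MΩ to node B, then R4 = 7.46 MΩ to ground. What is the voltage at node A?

V_A ≈ 2.34 V

Node A sees R2 in parallel with the series input of stage 2, R3 + R4 = 14.70 MΩ.
Effective lower resistance at A: R2 ‖ 14.70 = 8.250 MΩ.
So V_A = 3.01 × 0.7761 = 2.336 V.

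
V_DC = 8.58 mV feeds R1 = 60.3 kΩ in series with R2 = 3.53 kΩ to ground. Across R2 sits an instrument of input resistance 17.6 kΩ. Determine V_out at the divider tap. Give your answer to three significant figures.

The load sits in parallel with R2, giving an effective lower resistance R2' = R2·R_L/(R2+R_L) = 2.940 kΩ.
Voltage divider with the loaded lower leg: V_out = 8.58 × 2.940/(60.3 + 2.940) = 8.58 × 0.04649 = 0.3989 mV.
(Unloaded it would be 0.475 mV; the load pulls it down.)

V_out ≈ 0.399 mV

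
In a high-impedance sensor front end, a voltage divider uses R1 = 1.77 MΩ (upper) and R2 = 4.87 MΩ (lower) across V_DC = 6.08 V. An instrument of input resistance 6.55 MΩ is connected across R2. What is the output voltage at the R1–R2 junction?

V_out ≈ 3.72 V

The load sits in parallel with R2, giving an effective lower resistance R2' = R2·R_L/(R2+R_L) = 2.793 MΩ.
Voltage divider with the loaded lower leg: V_out = 6.08 × 2.793/(1.77 + 2.793) = 6.08 × 0.6121 = 3.722 V.
(Unloaded it would be 4.46 V; the load pulls it down.)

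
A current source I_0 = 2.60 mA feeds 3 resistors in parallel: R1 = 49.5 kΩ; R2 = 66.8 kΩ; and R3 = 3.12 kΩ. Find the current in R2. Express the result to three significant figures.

I ≈ 0.109 mA

ΣG = 1/49.5 + 1/66.8 + 1/3.12 = 0.3557.
By the current-divider rule, I = I_0 · G_k/ΣG = 2.60 × 0.04209 = 0.1094 mA.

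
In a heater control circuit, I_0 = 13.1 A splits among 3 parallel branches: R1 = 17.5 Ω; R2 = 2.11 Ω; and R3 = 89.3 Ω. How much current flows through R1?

I ≈ 1.38 A

ΣG = 1/17.5 + 1/2.11 + 1/89.3 = 0.5423.
Current divider: I(R1) = I_0 · G_k/ΣG = 13.1 × (0.05714/0.5423) = 13.1 × 0.1054 = 1.380 A.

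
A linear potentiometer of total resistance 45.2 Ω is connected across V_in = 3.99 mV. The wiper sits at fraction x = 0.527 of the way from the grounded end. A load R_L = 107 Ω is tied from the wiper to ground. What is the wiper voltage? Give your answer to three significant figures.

V_out ≈ 1.90 mV

The pot divides into 21.38 Ω above the wiper and 23.82 Ω below.
(x·R_p) ‖ R_L = 19.48 Ω.
V_out = 3.99 × 19.48/(21.38 + 19.48) = 1.902 mV.
(Unloaded: V_out = x·V_in = 2.10 mV.)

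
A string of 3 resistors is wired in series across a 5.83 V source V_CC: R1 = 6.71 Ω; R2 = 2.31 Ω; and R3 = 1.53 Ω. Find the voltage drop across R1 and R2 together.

V ≈ 4.98 V

Series total: ΣR = 6.71 + 2.31 + 1.53 = 10.55 Ω.
R_{R1..R2} = 6.71 + 2.31 = 9.020 Ω.
By the voltage-divider rule, V = 5.83 × 9.020/10.55 = 4.985 V.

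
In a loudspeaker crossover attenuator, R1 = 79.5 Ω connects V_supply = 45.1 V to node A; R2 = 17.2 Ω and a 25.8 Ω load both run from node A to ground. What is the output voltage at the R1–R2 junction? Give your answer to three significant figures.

V_out ≈ 5.18 V

First combine the lower leg with the load: R2 ‖ R_L = 10.32 Ω.
Then V_out = V_supply · R2'/(R1 + R2') = 45.1 × 10.32/89.82 = 5.182 V.
(Unloaded it would be 8.02 V; the load pulls it down.)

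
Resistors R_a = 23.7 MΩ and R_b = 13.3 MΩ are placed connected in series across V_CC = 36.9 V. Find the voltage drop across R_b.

Total series resistance ΣR = 23.7 + 13.3 = 37.00 MΩ.
By the voltage-divider rule, V = 36.9 × 13.30/37.00 = 13.26 V.

V ≈ 13.3 V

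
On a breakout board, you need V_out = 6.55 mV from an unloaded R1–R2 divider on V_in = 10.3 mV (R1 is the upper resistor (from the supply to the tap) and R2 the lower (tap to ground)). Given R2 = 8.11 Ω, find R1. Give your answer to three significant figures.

V_out/V_in = R2/(R1+R2) = 0.6359.
So R1 = R2 · (V_in/V_out − 1) = 8.11 × (10.3/6.55 − 1) = 8.11 × 0.5725 = 4.643 Ω.

R1 ≈ 4.64 Ω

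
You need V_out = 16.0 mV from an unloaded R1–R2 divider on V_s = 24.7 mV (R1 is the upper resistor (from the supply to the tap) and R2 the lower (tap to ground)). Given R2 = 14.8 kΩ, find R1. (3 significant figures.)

R1 ≈ 8.05 kΩ

The divider ratio is R2/(R1+R2) = 16.0/24.7 = 0.6478.
R1 = R2·(1/k − 1) = 14.8 × 0.5437 = 8.047 kΩ.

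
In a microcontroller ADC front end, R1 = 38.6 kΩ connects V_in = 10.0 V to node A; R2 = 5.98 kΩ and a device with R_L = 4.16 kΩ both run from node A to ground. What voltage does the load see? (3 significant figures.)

The load sits in parallel with R2, giving an effective lower resistance R2' = R2·R_L/(R2+R_L) = 2.453 kΩ.
Now apply the divider: V_out = 10.0 × 0.05976 = 0.5976 V.

V_out ≈ 0.598 V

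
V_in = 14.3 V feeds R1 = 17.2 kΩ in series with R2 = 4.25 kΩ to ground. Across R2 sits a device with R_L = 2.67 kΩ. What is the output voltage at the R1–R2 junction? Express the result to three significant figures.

V_out ≈ 1.24 V

First combine the lower leg with the load: R2 ‖ R_L = 1.640 kΩ.
Then V_out = V_in · R2'/(R1 + R2') = 14.3 × 1.640/18.84 = 1.245 V.
(Unloaded it would be 2.83 V; the load pulls it down.)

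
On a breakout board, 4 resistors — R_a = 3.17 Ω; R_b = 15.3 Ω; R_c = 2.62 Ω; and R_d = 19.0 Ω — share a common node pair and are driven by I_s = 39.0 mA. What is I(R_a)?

I ≈ 15.1 mA

Total conductance ΣG = 1/3.17 + 1/15.3 + 1/2.62 + 1/19.0 = 0.8151 (units of 1/Ω).
R_a takes the fraction G_k/ΣG = 0.3155/0.8151 = 0.3870, so I = 39.0 × 0.3870 = 15.09 mA.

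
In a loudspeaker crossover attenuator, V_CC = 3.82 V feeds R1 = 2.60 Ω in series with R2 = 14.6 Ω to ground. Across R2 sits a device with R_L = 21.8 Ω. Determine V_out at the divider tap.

V_out ≈ 2.94 V

First combine the lower leg with the load: R2 ‖ R_L = 8.744 Ω.
Then V_out = V_CC · R2'/(R1 + R2') = 3.82 × 8.744/11.34 = 2.944 V.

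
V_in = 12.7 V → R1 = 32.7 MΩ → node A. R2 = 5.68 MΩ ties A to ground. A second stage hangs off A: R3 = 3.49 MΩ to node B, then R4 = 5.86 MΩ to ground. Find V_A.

The second stage (R3 + R4 = 9.350 MΩ) loads node A in parallel with R2.
Effective lower resistance at A: R2 ‖ 9.350 = 3.533 MΩ.
V_A = 12.7 × 3.533/(32.7 + 3.533) = 1.238 V.

V_A ≈ 1.24 V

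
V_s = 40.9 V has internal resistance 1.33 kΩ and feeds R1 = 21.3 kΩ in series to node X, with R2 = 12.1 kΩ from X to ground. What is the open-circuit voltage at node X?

R1' = 1.33 + 21.3 = 22.63 kΩ (source resistance + R1).
V_th is the unloaded tap voltage: V_s · R2/(R1'+R2) = 40.9 × 0.3484 = 14.25 V.

V_th ≈ 14.2 V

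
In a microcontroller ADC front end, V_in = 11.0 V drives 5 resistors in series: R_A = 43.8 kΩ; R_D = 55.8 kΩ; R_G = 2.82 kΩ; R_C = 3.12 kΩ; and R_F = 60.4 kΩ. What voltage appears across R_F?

V ≈ 4.00 V

Total series resistance ΣR = 43.8 + 55.8 + 2.82 + 3.12 + 60.4 = 165.9 kΩ.
Voltage divider: V = V_in · (60.40 / 165.9) = 11.0 × 0.3640 = 4.004 V.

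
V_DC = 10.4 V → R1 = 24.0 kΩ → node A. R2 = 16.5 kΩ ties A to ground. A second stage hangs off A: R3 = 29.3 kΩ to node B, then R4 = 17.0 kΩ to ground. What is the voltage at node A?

V_A ≈ 3.50 V

Looking into the second stage from A: R3 + R4 = 46.30 kΩ appears in parallel with R2.
Effective lower resistance at A: R2 ‖ 46.30 = 12.16 kΩ.
V_A = 10.4 × 12.16/(24.0 + 12.16) = 3.498 V.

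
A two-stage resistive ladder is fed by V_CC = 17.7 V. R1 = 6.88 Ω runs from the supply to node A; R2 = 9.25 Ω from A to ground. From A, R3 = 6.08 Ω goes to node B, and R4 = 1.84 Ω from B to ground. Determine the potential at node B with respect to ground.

Looking into the second stage from A: R3 + R4 = 7.920 Ω appears in parallel with R2.
Effective lower resistance at A: R2 ‖ 7.920 = 4.267 Ω.
First divider: V_A = V_CC · 4.267/(6.88 + 4.267) = 6.775 V.
Then the unloaded second divider: V_B = V_A × R4/(R3+R4) = 6.775 × 0.2323 = 1.574 V.

V_B ≈ 1.57 V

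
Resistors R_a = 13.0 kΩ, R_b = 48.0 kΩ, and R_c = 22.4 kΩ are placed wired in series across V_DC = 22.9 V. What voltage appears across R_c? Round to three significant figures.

Series total: ΣR = 13.0 + 48.0 + 22.4 = 83.40 kΩ.
V = V_DC · R/ΣR = 22.9 × 0.2686 = 6.151 V.

V ≈ 6.15 V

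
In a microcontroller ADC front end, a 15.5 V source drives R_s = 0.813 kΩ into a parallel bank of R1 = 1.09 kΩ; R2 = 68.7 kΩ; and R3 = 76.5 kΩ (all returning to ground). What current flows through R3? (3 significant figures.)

I ≈ 0.115 mA

Parallel bank: R_p = 1/(1/1.09 + 1/68.7 + 1/76.5) = 1.058 kΩ.
V_A = 15.5 × 1.058/1.871 = 8.765 V.
Branch current I = V_A/R3 = 8.765/76.5 = 0.1146 mA.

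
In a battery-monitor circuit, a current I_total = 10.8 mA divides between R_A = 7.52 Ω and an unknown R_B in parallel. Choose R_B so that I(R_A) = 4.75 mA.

R_B ≈ 5.90 Ω

Two-branch current divider: I_A = I_total · R_B/(R_A + R_B).
With f = 0.4398, R_B = R_A · f/(1−f) = 7.52 × 0.7851 = 5.904 Ω.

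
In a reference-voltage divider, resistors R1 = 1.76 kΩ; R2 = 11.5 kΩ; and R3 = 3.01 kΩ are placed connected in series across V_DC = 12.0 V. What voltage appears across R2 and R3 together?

V ≈ 10.7 V

Series total: ΣR = 1.76 + 11.5 + 3.01 = 16.27 kΩ.
R_{R2..R3} = 11.5 + 3.01 = 14.51 kΩ.
Voltage divider: V = V_DC · (14.51 / 16.27) = 12.0 × 0.8918 = 10.70 V.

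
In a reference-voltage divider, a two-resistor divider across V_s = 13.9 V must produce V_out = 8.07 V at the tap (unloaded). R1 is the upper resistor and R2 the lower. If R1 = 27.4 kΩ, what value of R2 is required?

Required fraction k = V_out/V_s = 0.5806.
Rearranging, R2 = R1·k/(1−k) = 27.4 × 1.384 = 37.93 kΩ.

R2 ≈ 37.9 kΩ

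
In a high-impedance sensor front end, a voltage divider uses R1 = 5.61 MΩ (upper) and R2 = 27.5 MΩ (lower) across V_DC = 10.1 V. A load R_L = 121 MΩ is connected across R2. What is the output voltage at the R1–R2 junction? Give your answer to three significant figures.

First combine the lower leg with the load: R2 ‖ R_L = 22.41 MΩ.
Now apply the divider: V_out = 10.1 × 0.7998 = 8.078 V.

V_out ≈ 8.08 V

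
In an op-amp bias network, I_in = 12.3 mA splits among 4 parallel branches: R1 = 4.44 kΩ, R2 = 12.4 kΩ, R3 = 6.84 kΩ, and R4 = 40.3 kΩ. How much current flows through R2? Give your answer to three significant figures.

I ≈ 2.08 mA

Conductances: ΣG = 1/4.44 + 1/12.4 + 1/6.84 + 1/40.3 = 0.4769 (1/kΩ).
R2 takes the fraction G_k/ΣG = 0.08065/0.4769 = 0.1691, so I = 12.3 × 0.1691 = 2.080 mA.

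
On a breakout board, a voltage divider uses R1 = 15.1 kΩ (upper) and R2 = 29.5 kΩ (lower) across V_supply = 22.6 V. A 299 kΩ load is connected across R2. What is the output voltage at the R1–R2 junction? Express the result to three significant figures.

First combine the lower leg with the load: R2 ‖ R_L = 26.85 kΩ.
Now apply the divider: V_out = 22.6 × 0.6401 = 14.47 V.
(Unloaded it would be 14.9 V; the load pulls it down.)

V_out ≈ 14.5 V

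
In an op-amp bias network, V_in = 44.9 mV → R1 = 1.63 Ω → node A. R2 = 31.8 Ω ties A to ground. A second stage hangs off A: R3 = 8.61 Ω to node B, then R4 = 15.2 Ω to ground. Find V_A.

Node A sees R2 in parallel with the series input of stage 2, R3 + R4 = 23.81 Ω.
R2 ‖ (R3+R4) = 13.62 Ω.
So V_A = 44.9 × 0.8931 = 40.10 mV.

V_A ≈ 40.1 mV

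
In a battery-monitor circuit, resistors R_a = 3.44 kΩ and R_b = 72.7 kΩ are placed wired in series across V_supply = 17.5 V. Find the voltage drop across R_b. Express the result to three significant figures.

Total series resistance ΣR = 3.44 + 72.7 = 76.14 kΩ.
Voltage divider: V = V_supply · (72.70 / 76.14) = 17.5 × 0.9548 = 16.71 V.

V ≈ 16.7 V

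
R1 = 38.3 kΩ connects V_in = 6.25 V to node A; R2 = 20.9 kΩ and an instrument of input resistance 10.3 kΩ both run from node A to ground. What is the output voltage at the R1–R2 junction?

V_out ≈ 0.954 V

R2 ‖ R_L = (20.9 × 10.3)/(20.9 + 10.3) = 6.900 kΩ.
Then V_out = V_in · R2'/(R1 + R2') = 6.25 × 6.900/45.20 = 0.9541 V.
(Unloaded it would be 2.21 V; the load pulls it down.)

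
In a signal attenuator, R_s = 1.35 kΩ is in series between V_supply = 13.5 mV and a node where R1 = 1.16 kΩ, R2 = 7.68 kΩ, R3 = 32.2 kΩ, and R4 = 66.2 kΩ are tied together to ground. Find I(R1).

I ≈ 4.85 µA

Equivalent of the parallel group: R_p = 0.9630 kΩ.
V_A by voltage divider: V_A = 13.5 × 0.9630/(1.35 + 0.9630) = 5.621 mV.
I(R1) = V_A / R1 = 5.621/1.16 = 4.845 µA.
(Equivalently: I_total = 5.837 µA, then current-divider fraction G_k/ΣG = 0.8302.)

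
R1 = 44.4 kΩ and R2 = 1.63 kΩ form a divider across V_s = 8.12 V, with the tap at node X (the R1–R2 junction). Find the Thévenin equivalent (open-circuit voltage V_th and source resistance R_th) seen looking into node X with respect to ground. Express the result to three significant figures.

V_th ≈ 0.288 V, R_th ≈ 1.57 kΩ

With X open, the divider is unloaded: V_th = 8.12 × 1.63/46.03 = 0.2875 V.
Looking into X with the source shorted: R_th = R1·R2/(R1+R2) = 44.40 × 1.63/46.03 = 1.572 kΩ.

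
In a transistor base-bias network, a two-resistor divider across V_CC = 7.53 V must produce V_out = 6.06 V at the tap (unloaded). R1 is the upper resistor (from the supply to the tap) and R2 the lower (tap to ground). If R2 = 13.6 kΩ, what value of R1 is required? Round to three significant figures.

R1 ≈ 3.30 kΩ

V_out/V_CC = R2/(R1+R2) = 0.8048.
So R1 = R2 · (V_CC/V_out − 1) = 13.6 × (7.53/6.06 − 1) = 13.6 × 0.2426 = 3.299 kΩ.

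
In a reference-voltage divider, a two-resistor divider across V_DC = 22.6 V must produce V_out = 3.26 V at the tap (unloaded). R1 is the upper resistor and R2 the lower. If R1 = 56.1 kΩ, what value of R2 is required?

R2 ≈ 9.46 kΩ

The divider ratio is R2/(R1+R2) = 3.26/22.6 = 0.1442.
So R2 = R1 · V_out/(V_DC − V_out) = 56.1 × 3.26/(22.6 − 3.26) = 56.1 × 0.1686 = 9.456 kΩ.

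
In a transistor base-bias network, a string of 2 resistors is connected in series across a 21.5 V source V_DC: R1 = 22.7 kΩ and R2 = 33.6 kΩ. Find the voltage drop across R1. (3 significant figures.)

ΣR = 22.7 + 33.6 = 56.30 kΩ.
Voltage divider: V = V_DC · (22.70 / 56.30) = 21.5 × 0.4032 = 8.669 V.

V ≈ 8.67 V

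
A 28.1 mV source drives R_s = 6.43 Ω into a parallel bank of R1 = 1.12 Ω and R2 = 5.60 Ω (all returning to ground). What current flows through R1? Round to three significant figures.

I ≈ 3.18 mA

Parallel bank: R_p = 1/(1/1.12 + 1/5.60) = 0.9333 Ω.
V_A = 28.1 × 0.9333/7.363 = 3.562 mV.
I(R1) = V_A / R1 = 3.562/1.12 = 3.180 mA.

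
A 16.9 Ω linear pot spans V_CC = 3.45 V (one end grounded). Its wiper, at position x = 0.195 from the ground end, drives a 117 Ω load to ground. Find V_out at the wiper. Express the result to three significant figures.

The pot divides into 13.60 Ω above the wiper and 3.295 Ω below.
(x·R_p) ‖ R_L = 3.205 Ω.
Loaded-divider output: V_out = 3.45 × 0.1907 = 0.6578 V.

V_out ≈ 0.658 V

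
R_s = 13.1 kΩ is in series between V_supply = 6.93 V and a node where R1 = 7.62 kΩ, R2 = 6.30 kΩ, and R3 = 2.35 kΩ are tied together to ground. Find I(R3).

I ≈ 0.284 mA

Parallel bank: R_p = 1/(1/7.62 + 1/6.30 + 1/2.35) = 1.398 kΩ.
V_A = 6.93 × 1.398/14.50 = 0.6681 V.
I(R3) = V_A / R3 = 0.6681/2.35 = 0.2843 mA.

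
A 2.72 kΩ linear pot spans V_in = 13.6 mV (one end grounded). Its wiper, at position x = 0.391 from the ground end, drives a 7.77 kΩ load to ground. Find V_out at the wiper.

Lower segment x·R_p = 1.064 kΩ; upper segment (1−x)·R_p = 1.656 kΩ.
Lower segment in parallel with the load: 1.064 ‖ 7.77 = 0.9355 kΩ.
V_out = 13.6 × 0.9355/(1.656 + 0.9355) = 4.908 mV.

V_out ≈ 4.91 mV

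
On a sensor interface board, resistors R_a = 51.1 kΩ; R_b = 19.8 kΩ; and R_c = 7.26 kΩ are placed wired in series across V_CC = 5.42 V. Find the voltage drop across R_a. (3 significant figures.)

Series total: ΣR = 51.1 + 19.8 + 7.26 = 78.16 kΩ.
Voltage divider: V = V_CC · (51.10 / 78.16) = 5.42 × 0.6538 = 3.544 V.

V ≈ 3.54 V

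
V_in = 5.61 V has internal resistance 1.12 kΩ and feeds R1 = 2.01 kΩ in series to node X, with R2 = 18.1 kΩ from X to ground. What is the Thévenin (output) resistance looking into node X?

R_th ≈ 2.67 kΩ

R1' = 1.12 + 2.01 = 3.130 kΩ (source resistance + R1).
Zeroing V_in shorts the top of R1' to ground, so R_th = R1' ‖ R2 = 2.669 kΩ.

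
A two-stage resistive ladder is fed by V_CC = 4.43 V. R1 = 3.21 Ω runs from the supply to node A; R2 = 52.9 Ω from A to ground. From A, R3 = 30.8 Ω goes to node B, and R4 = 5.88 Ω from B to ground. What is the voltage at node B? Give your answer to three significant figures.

Looking into the second stage from A: R3 + R4 = 36.68 Ω appears in parallel with R2.
Effective lower resistance at A: R2 ‖ 36.68 = 21.66 Ω.
V_A = 4.43 × 21.66/(3.21 + 21.66) = 3.858 V.
V_B = V_A × 0.1603 = 0.6185 V.

V_B ≈ 0.618 V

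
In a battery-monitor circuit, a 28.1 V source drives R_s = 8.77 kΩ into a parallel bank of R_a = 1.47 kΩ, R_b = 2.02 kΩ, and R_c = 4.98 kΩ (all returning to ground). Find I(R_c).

Parallel bank: R_p = 1/(1/1.47 + 1/2.02 + 1/4.98) = 0.7267 kΩ.
V_A by voltage divider: V_A = 28.1 × 0.7267/(8.77 + 0.7267) = 2.150 V.
Branch current I = V_A/R_c = 2.150/4.98 = 0.4318 mA.

I ≈ 0.432 mA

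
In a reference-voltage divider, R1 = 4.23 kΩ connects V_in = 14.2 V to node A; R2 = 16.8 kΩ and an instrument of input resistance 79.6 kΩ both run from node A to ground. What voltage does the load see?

The load sits in parallel with R2, giving an effective lower resistance R2' = R2·R_L/(R2+R_L) = 13.87 kΩ.
Then V_out = V_in · R2'/(R1 + R2') = 14.2 × 13.87/18.10 = 10.88 V.

V_out ≈ 10.9 V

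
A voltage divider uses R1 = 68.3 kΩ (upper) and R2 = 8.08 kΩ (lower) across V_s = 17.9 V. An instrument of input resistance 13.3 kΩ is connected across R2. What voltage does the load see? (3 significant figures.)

V_out ≈ 1.23 V

R2 ‖ R_L = (8.08 × 13.3)/(8.08 + 13.3) = 5.026 kΩ.
Now apply the divider: V_out = 17.9 × 0.06855 = 1.227 V.
(Unloaded it would be 1.89 V; the load pulls it down.)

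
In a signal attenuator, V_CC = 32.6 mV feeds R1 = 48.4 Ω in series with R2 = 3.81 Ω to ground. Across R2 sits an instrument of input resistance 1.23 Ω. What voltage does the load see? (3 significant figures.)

V_out ≈ 0.614 mV

The load sits in parallel with R2, giving an effective lower resistance R2' = R2·R_L/(R2+R_L) = 0.9298 Ω.
Now apply the divider: V_out = 32.6 × 0.01885 = 0.6145 mV.
(Unloaded it would be 2.38 mV; the load pulls it down.)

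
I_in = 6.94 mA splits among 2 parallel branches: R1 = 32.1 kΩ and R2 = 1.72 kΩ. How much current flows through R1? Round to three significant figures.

I ≈ 0.353 mA

For two parallel branches, I_k = I_in · (other R)/(sum of R).
I(R1) = 6.94 × 1.72/(32.1 + 1.72) = 6.94 × 0.05086 = 0.3530 mA.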